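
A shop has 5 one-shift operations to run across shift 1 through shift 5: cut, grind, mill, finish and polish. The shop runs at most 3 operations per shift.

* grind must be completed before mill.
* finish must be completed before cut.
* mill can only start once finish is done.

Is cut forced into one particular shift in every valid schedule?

cut can be shift 2 (e.g. grind -> shift 1, finish -> shift 1, cut -> shift 2, polish -> shift 1, mill -> shift 2) or shift 3 (e.g. polish in shift 1; mill in shift 2; cut in shift 3; grind in shift 1; finish in shift 1).

No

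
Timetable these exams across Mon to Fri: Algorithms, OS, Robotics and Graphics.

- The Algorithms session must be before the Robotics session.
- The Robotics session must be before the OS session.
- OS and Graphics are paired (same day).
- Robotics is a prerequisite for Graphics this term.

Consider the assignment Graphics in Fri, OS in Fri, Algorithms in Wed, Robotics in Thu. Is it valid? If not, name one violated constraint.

Yes

OS and Graphics are paired (same day) — holds.
Robotics is a prerequisite for Graphics this term — holds.
The Robotics session must be before the OS session — holds.
The Algorithms session must be before the Robotics session — holds.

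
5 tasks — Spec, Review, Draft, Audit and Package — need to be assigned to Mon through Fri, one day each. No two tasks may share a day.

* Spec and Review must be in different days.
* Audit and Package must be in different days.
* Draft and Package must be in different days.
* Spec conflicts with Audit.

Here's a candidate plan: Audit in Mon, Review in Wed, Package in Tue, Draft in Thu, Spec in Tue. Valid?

No. No two tasks may share a day is not satisfied.

Spec conflicts with Audit — holds.
Audit and Package must be in different days — holds.
Spec and Review must be in different days — holds.
Draft and Package must be in different days — holds.
No two tasks may share a day — violated.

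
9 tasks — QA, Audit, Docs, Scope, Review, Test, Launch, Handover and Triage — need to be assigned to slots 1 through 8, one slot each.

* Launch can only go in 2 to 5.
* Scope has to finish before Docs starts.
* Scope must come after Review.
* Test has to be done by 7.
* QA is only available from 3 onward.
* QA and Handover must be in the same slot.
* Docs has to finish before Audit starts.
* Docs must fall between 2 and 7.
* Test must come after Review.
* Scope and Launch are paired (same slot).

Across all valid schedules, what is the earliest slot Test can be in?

Precedence pushes Test to at least 2; Test's own window allows nothing later than 7.
Test at 2 is achievable: Triage in 1; Docs in 3; Test in 2; Launch in 2; QA in 3; Scope in 2; Audit in 4; Review in 1; Handover in 3.

2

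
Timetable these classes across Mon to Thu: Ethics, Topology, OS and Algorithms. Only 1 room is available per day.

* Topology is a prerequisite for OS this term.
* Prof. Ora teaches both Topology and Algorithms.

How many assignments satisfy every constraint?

12

Splitting on Ethics: it can be Mon (3), Tue (3), Wed (3), Thu (3). Listing each branch's schedules as (Topology, OS, Algorithms):
Ethics=Mon: (Tue,Wed,Thu) (Tue,Thu,Wed) (Wed,Thu,Tue) — 3.
Ethics=Tue: (Mon,Wed,Thu) (Mon,Thu,Wed) (Wed,Thu,Mon) — 3.
Ethics=Wed: (Mon,Tue,Thu) (Mon,Thu,Tue) (Tue,Thu,Mon) — 3.
Ethics=Thu: (Mon,Tue,Wed) (Mon,Wed,Tue) (Tue,Wed,Mon) — 3.
Summing: 3 + 3 + 3 + 3 = 12.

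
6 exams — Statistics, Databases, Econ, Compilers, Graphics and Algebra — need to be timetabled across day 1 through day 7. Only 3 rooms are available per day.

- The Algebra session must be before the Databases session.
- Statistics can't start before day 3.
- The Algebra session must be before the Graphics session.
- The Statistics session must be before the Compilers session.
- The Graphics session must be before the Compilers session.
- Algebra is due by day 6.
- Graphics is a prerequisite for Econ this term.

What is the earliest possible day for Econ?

Precedence pushes Econ to at least day 3.
Econ at day 3 is achievable: Databases -> day 2, Statistics -> day 3, Graphics -> day 2, Compilers -> day 4, Algebra -> day 1, Econ -> day 3.

day 3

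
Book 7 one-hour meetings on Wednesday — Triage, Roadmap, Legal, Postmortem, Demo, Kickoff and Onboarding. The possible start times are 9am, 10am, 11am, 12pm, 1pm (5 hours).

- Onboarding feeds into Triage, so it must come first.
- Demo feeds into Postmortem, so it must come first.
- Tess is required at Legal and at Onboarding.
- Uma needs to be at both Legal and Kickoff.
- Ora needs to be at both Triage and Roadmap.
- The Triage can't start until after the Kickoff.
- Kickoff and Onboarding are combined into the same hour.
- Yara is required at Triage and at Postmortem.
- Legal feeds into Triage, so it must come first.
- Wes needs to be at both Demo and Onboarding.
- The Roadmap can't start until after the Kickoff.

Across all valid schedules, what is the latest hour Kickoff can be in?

Downstream work caps Kickoff at 12pm.
Kickoff at 11am is achievable: Triage in 12pm; Legal in 9am; Postmortem in 10am; Onboarding in 11am; Demo in 9am; Kickoff in 11am; Roadmap in 1pm.
Nothing later works — the conflict constraints rule out every hour after 11am.

11am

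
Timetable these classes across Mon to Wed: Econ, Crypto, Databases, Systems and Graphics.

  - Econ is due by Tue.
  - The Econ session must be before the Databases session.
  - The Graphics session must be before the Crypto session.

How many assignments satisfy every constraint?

Splitting on Econ: it can be Mon (18), Tue (9). Listing each branch's schedules as (Crypto, Databases, Systems, Graphics):
Econ=Mon: (Tue,Tue,Mon,Mon) (Tue,Tue,Tue,Mon) (Tue,Tue,Wed,Mon) (Tue,Wed,Mon,Mon) (Tue,Wed,Tue,Mon) (Tue,Wed,Wed,Mon) (Wed,Tue,Mon,Mon) (Wed,Tue,Mon,Tue) (Wed,Tue,Tue,Mon) (Wed,Tue,Tue,Tue) (Wed,Tue,Wed,Mon) (Wed,Tue,Wed,Tue) (Wed,Wed,Mon,Mon) (Wed,Wed,Mon,Tue) (Wed,Wed,Tue,Mon) (Wed,Wed,Tue,Tue) (Wed,Wed,Wed,Mon) (Wed,Wed,Wed,Tue) — 18.
Econ=Tue: (Tue,Wed,Mon,Mon) (Tue,Wed,Tue,Mon) (Tue,Wed,Wed,Mon) (Wed,Wed,Mon,Mon) (Wed,Wed,Mon,Tue) (Wed,Wed,Tue,Mon) (Wed,Wed,Tue,Tue) (Wed,Wed,Wed,Mon) (Wed,Wed,Wed,Tue) — 9.
Summing: 18 + 9 = 27.

27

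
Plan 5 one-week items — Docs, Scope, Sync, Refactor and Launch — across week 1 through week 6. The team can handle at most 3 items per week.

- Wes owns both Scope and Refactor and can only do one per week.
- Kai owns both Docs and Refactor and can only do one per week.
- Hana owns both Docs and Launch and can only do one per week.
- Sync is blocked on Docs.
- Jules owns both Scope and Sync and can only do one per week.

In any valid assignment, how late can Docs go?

Downstream work caps Docs at week 5.
Docs at week 5 is achievable: Launch=week 1, Docs=week 5, Sync=week 6, Refactor=week 2, Scope=week 1.

week 5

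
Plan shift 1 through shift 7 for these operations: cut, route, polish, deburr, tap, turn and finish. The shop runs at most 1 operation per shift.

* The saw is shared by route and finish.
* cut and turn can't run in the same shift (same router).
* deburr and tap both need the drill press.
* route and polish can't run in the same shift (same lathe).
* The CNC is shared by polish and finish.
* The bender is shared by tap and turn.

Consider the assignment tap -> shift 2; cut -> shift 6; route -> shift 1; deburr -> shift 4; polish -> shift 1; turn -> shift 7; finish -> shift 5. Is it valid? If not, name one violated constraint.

No — it violates: route and polish can't run in the same shift (same lathe)

cut and turn can't run in the same shift (same router) — holds.
The shop runs at most 1 operation per shift — violated.
The CNC is shared by polish and finish — holds.
route and polish can't run in the same shift (same lathe) — violated.
The bender is shared by tap and turn — holds.
The saw is shared by route and finish — holds.
deburr and tap both need the drill press — holds.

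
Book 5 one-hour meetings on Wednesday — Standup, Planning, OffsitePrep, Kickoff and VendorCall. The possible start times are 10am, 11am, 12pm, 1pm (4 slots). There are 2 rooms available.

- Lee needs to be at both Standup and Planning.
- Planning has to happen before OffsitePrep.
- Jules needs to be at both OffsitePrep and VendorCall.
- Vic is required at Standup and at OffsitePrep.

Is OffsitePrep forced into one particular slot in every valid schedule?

OffsitePrep can be 11am (e.g. Standup -> 12pm; VendorCall -> 12pm; Kickoff -> 10am; Planning -> 10am; OffsitePrep -> 11am) or 12pm (e.g. Planning in 10am; OffsitePrep in 12pm; VendorCall in 11am; Standup in 11am; Kickoff in 10am).

No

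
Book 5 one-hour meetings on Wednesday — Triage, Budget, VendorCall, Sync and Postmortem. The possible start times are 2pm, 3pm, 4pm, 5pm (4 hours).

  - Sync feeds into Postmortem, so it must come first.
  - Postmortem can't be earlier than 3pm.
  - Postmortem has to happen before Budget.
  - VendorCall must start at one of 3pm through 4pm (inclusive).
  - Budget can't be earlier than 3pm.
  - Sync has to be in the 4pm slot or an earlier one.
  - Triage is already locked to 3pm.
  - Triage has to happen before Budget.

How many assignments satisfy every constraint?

8

Splitting on Budget: it can be 4pm (2), 5pm (6). Listing each branch's schedules as (Triage, VendorCall, Sync, Postmortem):
Budget=4pm: (3pm,3pm,2pm,3pm) (3pm,4pm,2pm,3pm) — 2.
Budget=5pm: (3pm,3pm,2pm,3pm) (3pm,3pm,2pm,4pm) (3pm,3pm,3pm,4pm) (3pm,4pm,2pm,3pm) (3pm,4pm,2pm,4pm) (3pm,4pm,3pm,4pm) — 6.
Summing: 2 + 6 = 8.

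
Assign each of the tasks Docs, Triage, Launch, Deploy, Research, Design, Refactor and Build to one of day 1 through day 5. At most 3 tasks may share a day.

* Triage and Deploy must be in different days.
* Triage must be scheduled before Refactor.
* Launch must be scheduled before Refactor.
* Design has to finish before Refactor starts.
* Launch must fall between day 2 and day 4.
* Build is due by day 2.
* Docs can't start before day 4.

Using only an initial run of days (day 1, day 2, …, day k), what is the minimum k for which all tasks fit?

4

The precedence chain requires at least 2 distinct days.
With at most 3 per day and 8 tasks, at least 3 days are needed.
Docs can't be placed before day 4, so the schedule must run through at least day 4.
4 works (last occupied day: day 4): for example Launch in day 2; Deploy in day 2; Build in day 1; Docs in day 4; Research in day 2; Design in day 1; Refactor in day 3; Triage in day 1.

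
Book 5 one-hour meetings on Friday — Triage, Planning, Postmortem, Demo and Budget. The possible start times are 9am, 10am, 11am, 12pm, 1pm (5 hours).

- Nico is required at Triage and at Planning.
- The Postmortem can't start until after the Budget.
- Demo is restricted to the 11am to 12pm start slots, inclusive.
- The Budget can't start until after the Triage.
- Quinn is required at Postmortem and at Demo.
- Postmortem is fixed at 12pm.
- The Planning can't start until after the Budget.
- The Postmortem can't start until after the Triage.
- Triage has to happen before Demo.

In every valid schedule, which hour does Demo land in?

11am

Demo's window is 11am–12pm.
Postmortem is fixed at 12pm, and Demo can't share a hour with Postmortem.
So Demo must be 11am.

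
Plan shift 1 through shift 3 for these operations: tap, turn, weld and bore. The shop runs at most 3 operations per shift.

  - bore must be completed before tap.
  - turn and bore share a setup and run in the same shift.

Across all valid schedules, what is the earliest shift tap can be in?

shift 2

Precedence pushes tap to at least shift 2.
tap at shift 2 is achievable: tap=shift 2; turn=shift 1; weld=shift 1; bore=shift 1.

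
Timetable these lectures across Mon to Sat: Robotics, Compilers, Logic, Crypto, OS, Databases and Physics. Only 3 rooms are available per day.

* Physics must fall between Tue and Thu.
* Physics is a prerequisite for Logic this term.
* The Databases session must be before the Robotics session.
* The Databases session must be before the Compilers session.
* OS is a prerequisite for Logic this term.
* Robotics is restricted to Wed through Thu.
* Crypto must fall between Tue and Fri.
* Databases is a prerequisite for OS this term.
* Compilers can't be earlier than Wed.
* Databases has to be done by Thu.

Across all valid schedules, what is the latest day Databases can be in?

Wed

Databases's own window allows nothing later than Thu; downstream work caps Databases at Wed.
Databases at Wed is achievable: Logic=Fri, OS=Thu, Crypto=Tue, Robotics=Thu, Compilers=Thu, Physics=Tue, Databases=Wed.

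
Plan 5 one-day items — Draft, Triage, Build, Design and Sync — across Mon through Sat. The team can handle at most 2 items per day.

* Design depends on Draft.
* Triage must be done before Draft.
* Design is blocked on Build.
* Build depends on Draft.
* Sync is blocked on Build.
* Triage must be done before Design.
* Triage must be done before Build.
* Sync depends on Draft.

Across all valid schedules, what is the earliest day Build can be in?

Precedence pushes Build to at least Wed; downstream work caps Build at Fri.
Build at Wed is achievable: Design in Thu, Build in Wed, Sync in Thu, Draft in Tue, Triage in Mon.

Wed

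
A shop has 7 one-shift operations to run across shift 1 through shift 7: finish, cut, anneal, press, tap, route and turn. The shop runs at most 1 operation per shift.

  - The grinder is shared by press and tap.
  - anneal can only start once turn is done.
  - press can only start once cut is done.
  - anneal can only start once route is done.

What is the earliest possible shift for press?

Precedence pushes press to at least shift 2.
press at shift 2 is achievable: route -> shift 3, press -> shift 2, finish -> shift 6, cut -> shift 1, turn -> shift 4, anneal -> shift 5, tap -> shift 7.

shift 2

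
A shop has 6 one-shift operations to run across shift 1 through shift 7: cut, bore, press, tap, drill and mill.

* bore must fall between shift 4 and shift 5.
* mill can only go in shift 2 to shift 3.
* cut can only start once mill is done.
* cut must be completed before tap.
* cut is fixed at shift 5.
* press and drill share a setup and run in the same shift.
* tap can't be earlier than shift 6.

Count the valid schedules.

56

Splitting on bore: it can be shift 4 (28), shift 5 (28). Listing each branch's schedules as (cut, press, tap, drill, mill) by shift number:
bore=shift 4: (5,1,6,1,2) (5,1,6,1,3) (5,1,7,1,2) (5,1,7,1,3) (5,2,6,2,2) (5,2,6,2,3) (5,2,7,2,2) (5,2,7,2,3) (5,3,6,3,2) (5,3,6,3,3) (5,3,7,3,2) (5,3,7,3,3) (5,4,6,4,2) (5,4,6,4,3) (5,4,7,4,2) (5,4,7,4,3) (5,5,6,5,2) (5,5,6,5,3) (5,5,7,5,2) (5,5,7,5,3) (5,6,6,6,2) (5,6,6,6,3) (5,6,7,6,2) (5,6,7,6,3) (5,7,6,7,2) (5,7,6,7,3) (5,7,7,7,2) (5,7,7,7,3) — 28.
bore=shift 5: (5,1,6,1,2) (5,1,6,1,3) (5,1,7,1,2) (5,1,7,1,3) (5,2,6,2,2) (5,2,6,2,3) (5,2,7,2,2) (5,2,7,2,3) (5,3,6,3,2) (5,3,6,3,3) (5,3,7,3,2) (5,3,7,3,3) (5,4,6,4,2) (5,4,6,4,3) (5,4,7,4,2) (5,4,7,4,3) (5,5,6,5,2) (5,5,6,5,3) (5,5,7,5,2) (5,5,7,5,3) (5,6,6,6,2) (5,6,6,6,3) (5,6,7,6,2) (5,6,7,6,3) (5,7,6,7,2) (5,7,6,7,3) (5,7,7,7,2) (5,7,7,7,3) — 28.
Summing: 28 + 28 = 56.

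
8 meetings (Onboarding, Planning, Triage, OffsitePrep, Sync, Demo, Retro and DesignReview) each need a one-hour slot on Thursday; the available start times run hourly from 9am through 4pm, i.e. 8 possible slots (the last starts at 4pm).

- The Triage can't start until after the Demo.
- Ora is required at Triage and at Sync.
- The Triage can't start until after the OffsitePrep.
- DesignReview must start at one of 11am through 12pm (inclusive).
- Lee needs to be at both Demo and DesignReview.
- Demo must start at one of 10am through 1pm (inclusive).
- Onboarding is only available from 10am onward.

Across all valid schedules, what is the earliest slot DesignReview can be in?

DesignReview is available from 11am; DesignReview's own window allows nothing later than 12pm.
DesignReview at 11am is achievable: Retro -> 9am; DesignReview -> 11am; Planning -> 9am; Sync -> 9am; Demo -> 10am; Triage -> 11am; Onboarding -> 10am; OffsitePrep -> 9am.

11am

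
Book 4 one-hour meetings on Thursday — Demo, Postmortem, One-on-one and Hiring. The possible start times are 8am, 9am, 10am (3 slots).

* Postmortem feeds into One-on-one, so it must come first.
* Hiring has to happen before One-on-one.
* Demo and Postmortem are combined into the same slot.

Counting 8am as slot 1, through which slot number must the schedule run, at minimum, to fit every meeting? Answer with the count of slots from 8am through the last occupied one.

The precedence chain requires at least 2 distinct slots.
2 works (last occupied slot: 9am): for example Postmortem in 8am; Demo in 8am; Hiring in 8am; One-on-one in 9am.

2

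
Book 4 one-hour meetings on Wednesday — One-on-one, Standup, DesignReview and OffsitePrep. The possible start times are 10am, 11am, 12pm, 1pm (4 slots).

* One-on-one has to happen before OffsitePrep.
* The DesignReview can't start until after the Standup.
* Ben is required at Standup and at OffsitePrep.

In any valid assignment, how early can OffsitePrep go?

Precedence pushes OffsitePrep to at least 11am.
OffsitePrep at 11am is achievable: One-on-one -> 10am, OffsitePrep -> 11am, DesignReview -> 11am, Standup -> 10am.

11am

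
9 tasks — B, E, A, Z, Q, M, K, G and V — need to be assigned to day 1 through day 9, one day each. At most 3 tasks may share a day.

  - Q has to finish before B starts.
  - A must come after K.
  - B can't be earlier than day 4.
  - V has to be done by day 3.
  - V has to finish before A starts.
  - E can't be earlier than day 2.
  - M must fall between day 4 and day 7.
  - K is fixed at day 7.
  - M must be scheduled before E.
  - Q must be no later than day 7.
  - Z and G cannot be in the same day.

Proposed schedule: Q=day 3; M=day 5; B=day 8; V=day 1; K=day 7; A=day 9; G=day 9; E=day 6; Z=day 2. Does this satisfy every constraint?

Yes, all constraints hold

At most 3 tasks may share a day — holds.
E can't be earlier than day 2 — holds.
Z and G cannot be in the same day — holds.
K is fixed at day 7 — holds.
M must be scheduled before E — holds.
V has to be done by day 3 — holds.
Q must be no later than day 7 — holds.
V has to finish before A starts — holds.
Q has to finish before B starts — holds.
M must fall between day 4 and day 7 — holds.
B can't be earlier than day 4 — holds.
A must come after K — holds.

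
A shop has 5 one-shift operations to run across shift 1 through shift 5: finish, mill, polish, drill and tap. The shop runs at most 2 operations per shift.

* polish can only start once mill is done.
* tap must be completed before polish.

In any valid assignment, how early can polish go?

Precedence pushes polish to at least shift 2.
polish at shift 2 is achievable: mill in shift 1; polish in shift 2; finish in shift 2; drill in shift 3; tap in shift 1.

shift 2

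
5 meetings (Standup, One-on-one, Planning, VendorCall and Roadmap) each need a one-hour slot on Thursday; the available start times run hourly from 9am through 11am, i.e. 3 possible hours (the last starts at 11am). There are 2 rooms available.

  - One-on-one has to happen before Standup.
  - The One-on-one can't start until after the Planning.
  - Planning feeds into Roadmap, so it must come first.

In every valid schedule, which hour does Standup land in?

11am

Precedence pushes Standup to at least 11am.
So Standup is pinned to 11am.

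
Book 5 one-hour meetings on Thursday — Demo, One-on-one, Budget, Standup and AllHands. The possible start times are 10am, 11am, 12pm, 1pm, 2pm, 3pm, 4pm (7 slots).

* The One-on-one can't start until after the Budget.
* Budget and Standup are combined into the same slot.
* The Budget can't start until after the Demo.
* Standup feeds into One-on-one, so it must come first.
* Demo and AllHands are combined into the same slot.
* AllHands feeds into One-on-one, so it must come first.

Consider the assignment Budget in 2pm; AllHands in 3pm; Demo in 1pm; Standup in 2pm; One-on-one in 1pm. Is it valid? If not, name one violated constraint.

Demo and AllHands are combined into the same slot — violated.
Budget and Standup are combined into the same slot — holds.
AllHands feeds into One-on-one, so it must come first — violated.
Standup feeds into One-on-one, so it must come first — violated.
The Budget can't start until after the Demo — holds.
The One-on-one can't start until after the Budget — violated.

No — it violates: AllHands feeds into One-on-one, so it must come first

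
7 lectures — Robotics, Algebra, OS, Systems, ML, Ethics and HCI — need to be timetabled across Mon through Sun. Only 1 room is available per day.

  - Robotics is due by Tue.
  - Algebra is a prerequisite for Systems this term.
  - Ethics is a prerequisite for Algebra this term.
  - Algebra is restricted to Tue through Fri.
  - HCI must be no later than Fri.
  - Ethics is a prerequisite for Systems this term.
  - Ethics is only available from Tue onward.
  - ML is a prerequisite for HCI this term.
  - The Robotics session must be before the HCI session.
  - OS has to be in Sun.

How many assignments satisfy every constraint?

Splitting on Robotics: it can be Mon (6), Tue (3). Listing each branch's schedules as (Algebra, OS, Systems, ML, Ethics, HCI):
Robotics=Mon: (Wed,Sun,Sat,Thu,Tue,Fri) (Thu,Sun,Sat,Tue,Wed,Fri) (Thu,Sun,Sat,Wed,Tue,Fri) (Fri,Sun,Sat,Tue,Wed,Thu) (Fri,Sun,Sat,Tue,Thu,Wed) (Fri,Sun,Sat,Wed,Tue,Thu) — 6.
Robotics=Tue: (Thu,Sun,Sat,Mon,Wed,Fri) (Fri,Sun,Sat,Mon,Wed,Thu) (Fri,Sun,Sat,Mon,Thu,Wed) — 3.
Summing: 6 + 3 = 9.

9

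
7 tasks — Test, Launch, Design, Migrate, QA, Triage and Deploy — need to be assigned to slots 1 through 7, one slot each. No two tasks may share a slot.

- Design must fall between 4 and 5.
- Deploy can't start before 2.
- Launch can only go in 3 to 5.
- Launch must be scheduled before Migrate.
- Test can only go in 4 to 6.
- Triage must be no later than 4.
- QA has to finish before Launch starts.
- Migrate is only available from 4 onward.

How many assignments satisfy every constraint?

Splitting on Test: it can be 4 (4), 5 (4), 6 (17). Listing each branch's schedules as (Launch, Design, Migrate, QA, Triage, Deploy):
Test=4: (3,5,6,1,2,7) (3,5,6,2,1,7) (3,5,7,1,2,6) (3,5,7,2,1,6) — 4.
Test=5: (3,4,6,1,2,7) (3,4,6,2,1,7) (3,4,7,1,2,6) (3,4,7,2,1,6) — 4.
Test=6: (3,4,5,1,2,7) (3,4,5,2,1,7) (3,4,7,1,2,5) (3,4,7,2,1,5) (3,5,4,1,2,7) (3,5,4,2,1,7) (3,5,7,1,2,4) (3,5,7,1,4,2) (3,5,7,2,1,4) (4,5,7,1,2,3) (4,5,7,1,3,2) (4,5,7,2,1,3) (4,5,7,3,1,2) (5,4,7,1,2,3) (5,4,7,1,3,2) (5,4,7,2,1,3) (5,4,7,3,1,2) — 17.
Summing: 4 + 4 + 17 = 25.

25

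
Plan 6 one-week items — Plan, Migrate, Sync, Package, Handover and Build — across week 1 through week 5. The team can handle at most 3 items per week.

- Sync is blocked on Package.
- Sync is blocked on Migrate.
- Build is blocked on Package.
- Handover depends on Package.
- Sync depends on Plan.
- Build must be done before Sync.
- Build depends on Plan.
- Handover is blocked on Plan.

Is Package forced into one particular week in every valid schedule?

No

Package can be week 1 (e.g. Package=week 1; Handover=week 2; Sync=week 3; Build=week 2; Plan=week 1; Migrate=week 1) or week 2 (e.g. Package -> week 2, Plan -> week 1, Build -> week 3, Handover -> week 3, Sync -> week 4, Migrate -> week 1).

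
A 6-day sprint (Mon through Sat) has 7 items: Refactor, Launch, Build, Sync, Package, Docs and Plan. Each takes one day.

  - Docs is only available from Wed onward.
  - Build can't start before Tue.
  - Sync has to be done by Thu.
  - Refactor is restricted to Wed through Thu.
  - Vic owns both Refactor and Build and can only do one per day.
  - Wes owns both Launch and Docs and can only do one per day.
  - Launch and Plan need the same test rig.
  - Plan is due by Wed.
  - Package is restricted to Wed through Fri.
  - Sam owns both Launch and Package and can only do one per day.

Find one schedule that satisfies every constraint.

Sync -> Mon, Package -> Wed, Build -> Tue, Launch -> Tue, Refactor -> Wed, Plan -> Mon, Docs -> Wed

Checking: Launch(Tue) != Docs(Wed); Launch(Tue) != Plan(Mon); Refactor(Wed) != Build(Tue); Launch(Tue) != Package(Wed); Docs=Wed in [Wed,Sat]; Sync=Mon in [Mon,Thu]; Plan=Mon in [Mon,Wed]; Package=Wed in [Wed,Fri]; Build=Tue in [Tue,Sat]; Refactor=Wed in [Wed,Thu].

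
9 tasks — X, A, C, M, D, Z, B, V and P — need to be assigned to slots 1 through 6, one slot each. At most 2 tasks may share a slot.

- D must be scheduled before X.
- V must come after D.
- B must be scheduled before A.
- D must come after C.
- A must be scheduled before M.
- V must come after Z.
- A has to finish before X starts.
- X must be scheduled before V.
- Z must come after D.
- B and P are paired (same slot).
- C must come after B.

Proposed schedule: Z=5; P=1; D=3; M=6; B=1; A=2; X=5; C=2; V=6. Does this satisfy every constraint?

Yes, all constraints hold

D must come after C — holds.
B must be scheduled before A — holds.
Z must come after D — holds.
V must come after D — holds.
D must be scheduled before X — holds.
C must come after B — holds.
At most 2 tasks may share a slot — holds.
B and P are paired (same slot) — holds.
A must be scheduled before M — holds.
V must come after Z — holds.
X must be scheduled before V — holds.
A has to finish before X starts — holds.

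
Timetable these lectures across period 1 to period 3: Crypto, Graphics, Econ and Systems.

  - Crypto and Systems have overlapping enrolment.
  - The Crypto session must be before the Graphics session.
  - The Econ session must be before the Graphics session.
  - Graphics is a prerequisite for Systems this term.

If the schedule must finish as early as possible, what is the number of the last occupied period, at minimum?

3

The precedence chain requires at least 3 distinct periods.
3 works (last occupied period: period 3): for example Crypto=period 1; Econ=period 1; Graphics=period 2; Systems=period 3.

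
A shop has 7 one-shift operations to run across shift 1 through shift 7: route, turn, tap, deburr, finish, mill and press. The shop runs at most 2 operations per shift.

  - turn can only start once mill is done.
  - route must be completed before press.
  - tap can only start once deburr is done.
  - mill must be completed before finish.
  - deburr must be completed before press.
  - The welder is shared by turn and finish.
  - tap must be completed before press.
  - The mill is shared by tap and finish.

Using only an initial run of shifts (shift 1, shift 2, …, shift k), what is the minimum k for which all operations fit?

4

The precedence chain requires at least 3 distinct shifts.
With at most 2 per shift and 7 operations, at least 4 shifts are needed.
4 works (last occupied shift: shift 4): for example finish -> shift 4; mill -> shift 1; press -> shift 3; route -> shift 2; turn -> shift 3; deburr -> shift 1; tap -> shift 2.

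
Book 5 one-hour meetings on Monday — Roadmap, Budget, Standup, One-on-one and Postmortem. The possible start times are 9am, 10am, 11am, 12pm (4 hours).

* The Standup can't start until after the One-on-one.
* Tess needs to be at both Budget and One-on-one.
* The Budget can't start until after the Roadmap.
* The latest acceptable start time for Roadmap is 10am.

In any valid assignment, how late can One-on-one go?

11am

Downstream work caps One-on-one at 11am.
One-on-one at 11am is achievable: Roadmap in 9am; One-on-one in 11am; Postmortem in 9am; Budget in 10am; Standup in 12pm.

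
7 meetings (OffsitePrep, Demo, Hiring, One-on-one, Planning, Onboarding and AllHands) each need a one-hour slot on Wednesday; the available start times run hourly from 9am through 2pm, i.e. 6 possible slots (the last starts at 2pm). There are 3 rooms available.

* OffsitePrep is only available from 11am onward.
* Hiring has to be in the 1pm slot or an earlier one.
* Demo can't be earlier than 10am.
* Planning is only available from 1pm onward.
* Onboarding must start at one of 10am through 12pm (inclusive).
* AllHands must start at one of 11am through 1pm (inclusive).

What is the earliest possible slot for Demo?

Demo is available from 10am.
Demo at 10am is achievable: One-on-one in 9am; Demo in 10am; Hiring in 9am; Onboarding in 10am; OffsitePrep in 11am; Planning in 1pm; AllHands in 11am.

10am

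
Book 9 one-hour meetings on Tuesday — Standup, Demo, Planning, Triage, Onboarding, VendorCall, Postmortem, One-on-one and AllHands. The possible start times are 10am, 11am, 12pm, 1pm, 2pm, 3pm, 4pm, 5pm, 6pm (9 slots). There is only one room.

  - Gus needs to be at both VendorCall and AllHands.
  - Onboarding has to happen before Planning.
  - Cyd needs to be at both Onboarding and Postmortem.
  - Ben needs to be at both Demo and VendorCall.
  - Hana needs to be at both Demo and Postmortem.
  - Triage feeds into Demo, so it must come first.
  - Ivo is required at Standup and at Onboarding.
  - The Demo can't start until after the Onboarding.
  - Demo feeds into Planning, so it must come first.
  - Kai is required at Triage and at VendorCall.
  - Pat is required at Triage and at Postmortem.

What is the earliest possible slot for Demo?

12pm

Precedence pushes Demo to at least 11am; downstream work caps Demo at 5pm.
Demo at 12pm is achievable: Demo -> 12pm, Postmortem -> 4pm, Planning -> 1pm, One-on-one -> 5pm, VendorCall -> 3pm, Onboarding -> 10am, Triage -> 11am, Standup -> 2pm, AllHands -> 6pm.
Nothing earlier works — the conflict and capacity constraints rule out every slot before 12pm.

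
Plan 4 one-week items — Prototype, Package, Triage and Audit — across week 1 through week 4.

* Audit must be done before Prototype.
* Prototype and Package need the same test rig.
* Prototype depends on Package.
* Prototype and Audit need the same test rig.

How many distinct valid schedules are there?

56

Splitting on Prototype: it can be week 2 (4), week 3 (16), week 4 (36). Listing each branch's schedules as (Package, Triage, Audit) by week number:
Prototype=week 2: (1,1,1) (1,2,1) (1,3,1) (1,4,1) — 4.
Prototype=week 3: (1,1,1) (1,1,2) (1,2,1) (1,2,2) (1,3,1) (1,3,2) (1,4,1) (1,4,2) (2,1,1) (2,1,2) (2,2,1) (2,2,2) (2,3,1) (2,3,2) (2,4,1) (2,4,2) — 16.
Prototype=week 4: (1,1,1) (1,1,2) (1,1,3) (1,2,1) (1,2,2) (1,2,3) (1,3,1) (1,3,2) (1,3,3) (1,4,1) (1,4,2) (1,4,3) (2,1,1) (2,1,2) (2,1,3) (2,2,1) (2,2,2) (2,2,3) (2,3,1) (2,3,2) (2,3,3) (2,4,1) (2,4,2) (2,4,3) (3,1,1) (3,1,2) (3,1,3) (3,2,1) (3,2,2) (3,2,3) (3,3,1) (3,3,2) (3,3,3) (3,4,1) (3,4,2) (3,4,3) — 36.
Summing: 4 + 16 + 36 = 56.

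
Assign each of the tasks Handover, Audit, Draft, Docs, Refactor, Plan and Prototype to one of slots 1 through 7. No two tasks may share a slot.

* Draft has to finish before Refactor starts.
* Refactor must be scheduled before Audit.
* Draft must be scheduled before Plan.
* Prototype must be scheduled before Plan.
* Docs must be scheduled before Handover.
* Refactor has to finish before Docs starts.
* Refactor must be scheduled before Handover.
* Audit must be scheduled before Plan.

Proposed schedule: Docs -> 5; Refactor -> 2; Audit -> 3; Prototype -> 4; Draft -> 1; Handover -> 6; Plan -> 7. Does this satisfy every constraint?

Yes, all constraints hold

Prototype must be scheduled before Plan — holds.
Refactor must be scheduled before Audit — holds.
Audit must be scheduled before Plan — holds.
Draft must be scheduled before Plan — holds.
Draft has to finish before Refactor starts — holds.
Docs must be scheduled before Handover — holds.
Refactor must be scheduled before Handover — holds.
Refactor has to finish before Docs starts — holds.
No two tasks may share a slot — holds.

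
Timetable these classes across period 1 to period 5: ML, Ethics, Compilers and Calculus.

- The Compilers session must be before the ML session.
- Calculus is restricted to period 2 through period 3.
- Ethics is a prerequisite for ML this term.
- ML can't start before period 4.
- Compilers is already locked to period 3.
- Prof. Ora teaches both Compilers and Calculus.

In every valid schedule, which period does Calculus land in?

period 2

Calculus's window is period 2–period 3.
Compilers is fixed at period 3, and Calculus can't share a period with Compilers.
So Calculus must be period 2.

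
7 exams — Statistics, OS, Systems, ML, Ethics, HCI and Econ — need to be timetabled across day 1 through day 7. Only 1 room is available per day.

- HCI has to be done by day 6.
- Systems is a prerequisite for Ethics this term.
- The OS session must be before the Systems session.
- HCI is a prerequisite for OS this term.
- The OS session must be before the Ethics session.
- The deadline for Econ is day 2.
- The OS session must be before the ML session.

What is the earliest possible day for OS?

Precedence pushes OS to at least day 2; downstream work caps OS at day 5.
OS at day 3 is achievable: Statistics in day 7, HCI in day 2, OS in day 3, ML in day 6, Systems in day 4, Econ in day 1, Ethics in day 5.
Nothing earlier works — the capacity limit rule out every day before day 3.

day 3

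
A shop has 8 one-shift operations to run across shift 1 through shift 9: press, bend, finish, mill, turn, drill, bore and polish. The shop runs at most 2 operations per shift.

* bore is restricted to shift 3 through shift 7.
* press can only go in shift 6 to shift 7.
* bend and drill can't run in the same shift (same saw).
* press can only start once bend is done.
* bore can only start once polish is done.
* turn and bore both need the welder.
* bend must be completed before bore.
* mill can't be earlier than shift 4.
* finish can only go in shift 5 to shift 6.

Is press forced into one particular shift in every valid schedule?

No

press can be shift 6 (e.g. press in shift 6; polish in shift 1; drill in shift 2; finish in shift 5; turn in shift 2; mill in shift 4; bore in shift 3; bend in shift 1) or shift 7 (e.g. press -> shift 7; drill -> shift 2; turn -> shift 2; mill -> shift 4; bore -> shift 3; finish -> shift 5; polish -> shift 1; bend -> shift 1).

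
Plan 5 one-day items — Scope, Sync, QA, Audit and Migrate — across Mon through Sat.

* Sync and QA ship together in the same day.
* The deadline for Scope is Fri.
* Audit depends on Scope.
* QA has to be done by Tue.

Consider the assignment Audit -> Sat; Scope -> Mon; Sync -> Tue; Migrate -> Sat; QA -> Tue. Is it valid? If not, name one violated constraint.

Sync and QA ship together in the same day — holds.
Audit depends on Scope — holds.
QA has to be done by Tue — holds.
The deadline for Scope is Fri — holds.

Valid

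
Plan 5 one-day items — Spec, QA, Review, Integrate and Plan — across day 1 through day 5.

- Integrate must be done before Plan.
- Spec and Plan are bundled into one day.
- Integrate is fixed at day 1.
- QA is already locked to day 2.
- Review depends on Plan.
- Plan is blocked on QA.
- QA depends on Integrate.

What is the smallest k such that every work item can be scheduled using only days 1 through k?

4

The precedence chain requires at least 4 distinct days.
4 works (last occupied day: day 4): for example Plan=day 3, QA=day 2, Review=day 4, Integrate=day 1, Spec=day 3.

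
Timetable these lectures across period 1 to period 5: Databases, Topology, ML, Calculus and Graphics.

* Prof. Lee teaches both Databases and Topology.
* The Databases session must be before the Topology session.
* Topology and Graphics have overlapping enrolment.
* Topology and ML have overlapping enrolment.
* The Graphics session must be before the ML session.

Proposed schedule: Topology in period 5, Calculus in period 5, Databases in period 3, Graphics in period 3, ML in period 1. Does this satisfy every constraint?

Invalid. The Graphics session must be before the ML session.

The Graphics session must be before the ML session — violated.
The Databases session must be before the Topology session — holds.
Prof. Lee teaches both Databases and Topology — holds.
Topology and ML have overlapping enrolment — holds.
Topology and Graphics have overlapping enrolment — holds.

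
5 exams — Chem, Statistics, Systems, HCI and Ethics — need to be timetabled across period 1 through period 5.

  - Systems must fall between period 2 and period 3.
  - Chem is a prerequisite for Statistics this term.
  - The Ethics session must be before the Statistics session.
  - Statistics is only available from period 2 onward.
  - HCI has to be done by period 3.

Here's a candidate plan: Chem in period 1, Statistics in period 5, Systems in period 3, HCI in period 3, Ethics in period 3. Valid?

The Ethics session must be before the Statistics session — holds.
Systems must fall between period 2 and period 3 — holds.
Statistics is only available from period 2 onward — holds.
HCI has to be done by period 3 — holds.
Chem is a prerequisite for Statistics this term — holds.

Yes, all constraints hold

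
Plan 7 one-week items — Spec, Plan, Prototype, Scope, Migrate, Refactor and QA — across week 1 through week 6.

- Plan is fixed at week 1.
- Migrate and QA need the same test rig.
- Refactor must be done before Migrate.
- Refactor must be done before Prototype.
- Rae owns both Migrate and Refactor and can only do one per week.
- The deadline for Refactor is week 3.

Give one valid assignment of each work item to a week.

QA -> week 1, Scope -> week 1, Refactor -> week 1, Plan -> week 1, Spec -> week 1, Prototype -> week 2, Migrate -> week 2

Checking: Refactor(week 1) before Prototype(week 2); Refactor(week 1) before Migrate(week 2); Migrate(week 2) != QA(week 1); Migrate(week 2) != Refactor(week 1); Refactor=week 1 in [week 1,week 3]; Plan=week 1 in [week 1,week 1].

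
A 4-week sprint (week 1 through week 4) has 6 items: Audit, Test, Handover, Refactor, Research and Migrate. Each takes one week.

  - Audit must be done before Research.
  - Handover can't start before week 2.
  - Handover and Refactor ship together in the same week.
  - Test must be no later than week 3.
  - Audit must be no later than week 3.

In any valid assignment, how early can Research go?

Precedence pushes Research to at least week 2.
Research at week 2 is achievable: Audit -> week 1; Handover -> week 2; Migrate -> week 1; Research -> week 2; Test -> week 1; Refactor -> week 2.

week 2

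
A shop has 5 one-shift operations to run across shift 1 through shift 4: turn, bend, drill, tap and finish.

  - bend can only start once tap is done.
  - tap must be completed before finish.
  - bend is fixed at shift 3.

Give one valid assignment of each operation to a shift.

turn -> shift 1; drill -> shift 1; bend -> shift 3; finish -> shift 2; tap -> shift 1

Checking: tap(shift 1) before bend(shift 3); tap(shift 1) before finish(shift 2); bend=shift 3 in [shift 3,shift 3].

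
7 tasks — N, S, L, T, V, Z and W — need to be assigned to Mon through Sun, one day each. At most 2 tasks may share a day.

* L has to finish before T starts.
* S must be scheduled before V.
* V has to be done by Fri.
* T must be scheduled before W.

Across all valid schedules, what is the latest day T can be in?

Precedence pushes T to at least Tue; downstream work caps T at Sat.
T at Sat is achievable: N -> Tue, L -> Mon, T -> Sat, Z -> Wed, V -> Tue, W -> Sun, S -> Mon.

Sat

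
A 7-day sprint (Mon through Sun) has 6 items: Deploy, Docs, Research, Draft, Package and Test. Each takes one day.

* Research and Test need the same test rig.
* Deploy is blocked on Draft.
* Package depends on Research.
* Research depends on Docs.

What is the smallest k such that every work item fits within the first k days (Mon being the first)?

3 days

The precedence chain requires at least 3 distinct days.
3 works (last occupied day: Wed): for example Package=Wed; Docs=Mon; Research=Tue; Deploy=Tue; Draft=Mon; Test=Mon.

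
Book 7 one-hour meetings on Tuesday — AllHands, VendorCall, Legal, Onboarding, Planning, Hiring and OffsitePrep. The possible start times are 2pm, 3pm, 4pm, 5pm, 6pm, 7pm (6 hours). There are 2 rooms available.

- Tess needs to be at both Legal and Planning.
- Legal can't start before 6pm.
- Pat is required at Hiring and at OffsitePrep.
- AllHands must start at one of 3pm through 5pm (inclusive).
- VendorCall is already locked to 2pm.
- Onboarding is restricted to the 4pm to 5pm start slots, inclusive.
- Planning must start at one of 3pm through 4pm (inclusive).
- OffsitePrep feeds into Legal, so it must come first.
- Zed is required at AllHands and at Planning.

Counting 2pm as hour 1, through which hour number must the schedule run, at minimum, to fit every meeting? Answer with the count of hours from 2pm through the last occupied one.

The precedence chain requires at least 2 distinct hours.
With at most 2 per hour and 7 meetings, at least 4 hours are needed.
Legal can't be placed before 6pm — that is hour 5 counting from 2pm — so the schedule must run through at least 5 hours.
5 works (last occupied hour: 6pm): for example Legal in 6pm; Planning in 3pm; VendorCall in 2pm; Hiring in 3pm; AllHands in 4pm; Onboarding in 4pm; OffsitePrep in 2pm.

5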